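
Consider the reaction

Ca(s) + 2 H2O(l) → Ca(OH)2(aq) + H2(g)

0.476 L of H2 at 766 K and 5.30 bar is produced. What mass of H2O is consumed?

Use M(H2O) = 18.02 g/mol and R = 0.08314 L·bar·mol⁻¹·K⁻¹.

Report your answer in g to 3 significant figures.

1.43 g

n(H2) = PV/RT = (5.30 × 0.476) / (0.08314 × 766) = 0.03961 mol
n(H2O) = (2/1) × 0.03961 = 0.07922 mol
m(H2O) = 0.07922 × 18.02 = 1.428 g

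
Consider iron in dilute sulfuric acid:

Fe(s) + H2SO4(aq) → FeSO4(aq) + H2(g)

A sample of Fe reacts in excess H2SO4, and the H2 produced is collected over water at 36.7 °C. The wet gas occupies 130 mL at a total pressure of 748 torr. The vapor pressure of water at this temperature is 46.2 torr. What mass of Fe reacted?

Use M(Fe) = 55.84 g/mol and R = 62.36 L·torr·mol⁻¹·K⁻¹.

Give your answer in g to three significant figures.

0.264 g

P(H2) = 748 − 46.2 = 701.8 torr
n(H2) = PV/RT = (701.8 × 0.1300) / (62.36 × 309.85) = 0.004722 mol
n(Fe) = (1/1) × 0.004722 = 0.004722 mol
m(Fe) = 0.004722 × 55.84 = 0.2637 g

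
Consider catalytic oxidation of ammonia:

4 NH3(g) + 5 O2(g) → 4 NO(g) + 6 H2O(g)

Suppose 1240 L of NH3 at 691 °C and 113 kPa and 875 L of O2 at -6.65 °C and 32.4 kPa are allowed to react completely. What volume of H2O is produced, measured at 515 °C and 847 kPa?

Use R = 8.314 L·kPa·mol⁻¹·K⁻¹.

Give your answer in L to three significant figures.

119 L

n(NH3) = PV/RT = (113 × 1240) / (8.314 × 964.15) = 17.48 mol
n(O2) = PV/RT = (32.4 × 875) / (8.314 × 266.5) = 12.80 mol
For 17.48 mol NH3, stoichiometry requires (5/4) × 17.48 = 21.85 mol O2; 12.80 mol is available, so O2 is limiting.
n(H2O) = (6/5) × 12.80 = 15.36 mol
V(H2O) = nRT/P = 15.36 × 8.314 × 788.15 / 847 = 118.8 L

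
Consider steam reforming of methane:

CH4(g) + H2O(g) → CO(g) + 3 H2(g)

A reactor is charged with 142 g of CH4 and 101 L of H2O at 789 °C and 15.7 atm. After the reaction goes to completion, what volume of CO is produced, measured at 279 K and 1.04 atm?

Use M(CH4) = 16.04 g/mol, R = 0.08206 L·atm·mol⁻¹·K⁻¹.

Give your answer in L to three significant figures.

195 L

n(CH4) = 142 / 16.04 = 8.853 mol
n(H2O) = PV/RT = (15.7 × 101) / (0.08206 × 1062.15) = 18.19 mol
For 8.853 mol CH4, stoichiometry requires (1/1) × 8.853 = 8.853 mol H2O; 18.19 mol is available, so CH4 is limiting.
n(CO) = (1/1) × 8.853 = 8.853 mol
V(CO) = nRT/P = 8.853 × 0.08206 × 279 / 1.04 = 194.9 L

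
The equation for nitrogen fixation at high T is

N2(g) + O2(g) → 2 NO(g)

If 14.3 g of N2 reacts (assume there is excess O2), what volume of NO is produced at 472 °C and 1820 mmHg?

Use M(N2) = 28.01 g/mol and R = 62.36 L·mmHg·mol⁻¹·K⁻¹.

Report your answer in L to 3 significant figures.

n(N2) = 14.30 / 28.01 = 0.5105 mol
n(NO) = (2/1) × 0.5105 = 1.021 mol
V = nRT/P = 1.021 × 62.36 × 745.15 / 1820 = 26.07 L

26.1 L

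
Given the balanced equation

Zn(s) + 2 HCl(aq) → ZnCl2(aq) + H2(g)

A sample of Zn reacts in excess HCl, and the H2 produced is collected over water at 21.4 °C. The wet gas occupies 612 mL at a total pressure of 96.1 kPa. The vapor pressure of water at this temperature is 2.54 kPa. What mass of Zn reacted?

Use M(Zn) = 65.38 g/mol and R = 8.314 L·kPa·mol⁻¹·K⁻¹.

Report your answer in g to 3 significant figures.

1.53 g

P(H2) = 96.1 − 2.54 = 93.56 kPa
n(H2) = PV/RT = (93.56 × 0.6120) / (8.314 × 294.55) = 0.02338 mol
n(Zn) = (1/1) × 0.02338 = 0.02338 mol
m(Zn) = 0.02338 × 65.38 = 1.529 g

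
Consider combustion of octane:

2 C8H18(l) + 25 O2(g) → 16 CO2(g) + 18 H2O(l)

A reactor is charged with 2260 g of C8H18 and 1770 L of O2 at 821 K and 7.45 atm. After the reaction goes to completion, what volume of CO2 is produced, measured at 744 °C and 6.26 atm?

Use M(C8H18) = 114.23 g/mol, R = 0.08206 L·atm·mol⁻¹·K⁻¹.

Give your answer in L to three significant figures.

1670 L

n(C8H18) = 2260 / 114.23 = 19.78 mol
n(O2) = PV/RT = (7.45 × 1770) / (0.08206 × 821) = 195.7 mol
For 19.78 mol C8H18, stoichiometry requires (25/2) × 19.78 = 247.2 mol O2; 195.7 mol is available, so O2 is limiting.
n(CO2) = (16/25) × 195.7 = 125.2 mol
V(CO2) = nRT/P = 125.2 × 0.08206 × 1017.15 / 6.26 = 1669 L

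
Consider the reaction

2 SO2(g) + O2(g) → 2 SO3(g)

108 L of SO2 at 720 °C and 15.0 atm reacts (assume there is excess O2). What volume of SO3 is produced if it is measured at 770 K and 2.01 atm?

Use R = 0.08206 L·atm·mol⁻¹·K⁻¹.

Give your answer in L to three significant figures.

n(SO2) = PV/RT = (15.0 × 108) / (0.08206 × 993.15) = 19.88 mol
n(SO3) = (2/2) × 19.88 = 19.88 mol
V = nRT/P = 19.88 × 0.08206 × 770 / 2.01 = 624.9 L

625 L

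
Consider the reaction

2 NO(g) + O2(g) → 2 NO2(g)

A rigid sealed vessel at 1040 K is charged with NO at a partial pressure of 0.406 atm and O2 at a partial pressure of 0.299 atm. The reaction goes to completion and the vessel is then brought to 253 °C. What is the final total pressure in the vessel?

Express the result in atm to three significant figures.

With V and T fixed, P_i ∝ n_i, so the mole ratios apply directly to partial pressures at 1040 K.
P(O2) required for 0.406 atm of NO = (1/2) × 0.406 = 0.2030 atm; available 0.299 atm, so NO is limiting.
P(O2) remaining = 0.299 − (1/2) × 0.406 = 0.09600 atm
P(gaseous products) = (2)/2 × 0.406 = 0.4060 atm
P_total at 1040 K = 0.09600 + 0.4060 = 0.5020 atm
Scaling to 253 °C: P = 0.5020 × 526.15/1040 = 0.2540 atm

0.254 atm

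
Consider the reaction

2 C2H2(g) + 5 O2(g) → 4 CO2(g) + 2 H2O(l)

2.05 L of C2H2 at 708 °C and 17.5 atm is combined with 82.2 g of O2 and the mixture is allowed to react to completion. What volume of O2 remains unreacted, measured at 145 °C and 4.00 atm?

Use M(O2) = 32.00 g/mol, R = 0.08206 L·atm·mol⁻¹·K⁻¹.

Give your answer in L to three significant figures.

n(C2H2) = PV/RT = (17.5 × 2.05) / (0.08206 × 981.15) = 0.4456 mol
n(O2) = 82.2 / 32.00 = 2.569 mol
For 0.4456 mol C2H2, stoichiometry requires (5/2) × 0.4456 = 1.114 mol O2; 2.569 mol is available, so C2H2 is limiting.
n(O2) consumed = (5/2) × 0.4456 = 1.114 mol; remaining = 2.569 − 1.114 = 1.455 mol
V(O2) = nRT/P = 1.455 × 0.08206 × 418.15 / 4.00 = 12.48 L

12.5 L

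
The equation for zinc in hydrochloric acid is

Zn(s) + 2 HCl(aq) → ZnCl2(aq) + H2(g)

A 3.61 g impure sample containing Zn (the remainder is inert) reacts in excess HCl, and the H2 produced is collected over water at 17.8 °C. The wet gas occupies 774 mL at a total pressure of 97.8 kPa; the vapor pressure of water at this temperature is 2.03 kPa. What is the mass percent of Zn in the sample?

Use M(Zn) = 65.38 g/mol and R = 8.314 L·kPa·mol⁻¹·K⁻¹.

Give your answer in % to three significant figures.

55.5 %

P(H2) = 97.8 − 2.03 = 95.77 kPa
n(H2) = PV/RT = (95.77 × 0.7740) / (8.314 × 290.95) = 0.03064 mol
n(Zn) = (1/1) × 0.03064 = 0.03064 mol
m(Zn) = 0.03064 × 65.38 = 2.003 g
%Zn = 2.003 / 3.61 × 100 = 55.48%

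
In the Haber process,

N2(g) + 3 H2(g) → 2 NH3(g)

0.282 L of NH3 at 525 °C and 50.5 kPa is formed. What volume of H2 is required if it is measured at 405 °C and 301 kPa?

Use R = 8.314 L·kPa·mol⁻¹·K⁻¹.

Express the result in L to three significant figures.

0.0603 L

n(NH3) = PV/RT = (50.5 × 0.282) / (8.314 × 798.15) = 0.002146 mol
n(H2) = (3/2) × 0.002146 = 0.003219 mol
V = nRT/P = 0.003219 × 8.314 × 678.15 / 301 = 0.06030 L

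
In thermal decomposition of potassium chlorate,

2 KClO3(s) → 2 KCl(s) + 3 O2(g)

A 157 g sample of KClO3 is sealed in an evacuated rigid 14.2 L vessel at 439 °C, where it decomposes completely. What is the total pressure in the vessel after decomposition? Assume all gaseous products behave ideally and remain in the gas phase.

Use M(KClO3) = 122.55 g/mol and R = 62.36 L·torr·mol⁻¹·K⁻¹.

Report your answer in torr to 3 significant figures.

n(KClO3) = 157 / 122.55 = 1.281 mol
n(gas produced) = (3/2) × 1.281 = 1.921 mol
P = nRT/V = 1.921 × 62.36 × 712.15 / 14.2 = 6008 torr

6010 torr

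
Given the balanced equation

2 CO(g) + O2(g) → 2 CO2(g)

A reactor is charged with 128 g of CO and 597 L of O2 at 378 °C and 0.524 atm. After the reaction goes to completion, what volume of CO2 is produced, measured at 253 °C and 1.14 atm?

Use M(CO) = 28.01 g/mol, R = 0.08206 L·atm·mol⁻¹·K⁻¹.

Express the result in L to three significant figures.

n(CO) = 128 / 28.01 = 4.570 mol
n(O2) = PV/RT = (0.524 × 597) / (0.08206 × 651.15) = 5.855 mol
For 4.570 mol CO, stoichiometry requires (1/2) × 4.570 = 2.285 mol O2; 5.855 mol is available, so CO is limiting.
n(CO2) = (2/2) × 4.570 = 4.570 mol
V(CO2) = nRT/P = 4.570 × 0.08206 × 526.15 / 1.14 = 173.1 L

173 L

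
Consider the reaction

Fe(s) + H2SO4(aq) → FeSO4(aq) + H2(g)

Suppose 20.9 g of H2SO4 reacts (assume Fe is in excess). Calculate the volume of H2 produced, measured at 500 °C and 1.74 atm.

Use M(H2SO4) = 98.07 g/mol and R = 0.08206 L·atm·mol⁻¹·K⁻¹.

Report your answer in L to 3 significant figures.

n(H2SO4) = 20.90 / 98.07 = 0.2131 mol
n(H2) = (1/1) × 0.2131 = 0.2131 mol
V = nRT/P = 0.2131 × 0.08206 × 773.15 / 1.74 = 7.770 L

7.77 L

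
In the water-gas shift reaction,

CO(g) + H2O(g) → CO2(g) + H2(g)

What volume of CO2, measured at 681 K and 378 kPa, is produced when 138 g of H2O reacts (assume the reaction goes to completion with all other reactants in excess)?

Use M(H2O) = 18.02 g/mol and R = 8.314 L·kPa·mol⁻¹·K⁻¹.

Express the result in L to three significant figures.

n(H2O) = 138.0 / 18.02 = 7.658 mol
n(CO2) = (1/1) × 7.658 = 7.658 mol
V = nRT/P = 7.658 × 8.314 × 681 / 378 = 114.7 L

115 L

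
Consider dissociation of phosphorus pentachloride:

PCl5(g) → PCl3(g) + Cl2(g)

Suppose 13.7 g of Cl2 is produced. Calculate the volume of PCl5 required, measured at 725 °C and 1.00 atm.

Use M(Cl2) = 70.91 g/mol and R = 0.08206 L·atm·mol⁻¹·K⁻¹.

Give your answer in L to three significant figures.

15.8 L

n(Cl2) = 13.70 / 70.91 = 0.1932 mol
n(PCl5) = (1/1) × 0.1932 = 0.1932 mol
V = nRT/P = 0.1932 × 0.08206 × 998.15 / 1.00 = 15.82 L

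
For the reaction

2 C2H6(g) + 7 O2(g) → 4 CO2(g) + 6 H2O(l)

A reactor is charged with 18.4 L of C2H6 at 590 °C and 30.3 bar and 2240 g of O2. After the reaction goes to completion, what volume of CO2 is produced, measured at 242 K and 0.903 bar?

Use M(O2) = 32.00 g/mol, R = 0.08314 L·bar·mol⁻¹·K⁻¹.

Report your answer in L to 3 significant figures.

346 L

n(C2H6) = PV/RT = (30.3 × 18.4) / (0.08314 × 863.15) = 7.769 mol
n(O2) = 2240 / 32.00 = 70.00 mol
For 7.769 mol C2H6, stoichiometry requires (7/2) × 7.769 = 27.19 mol O2; 70.00 mol is available, so C2H6 is limiting.
n(CO2) = (4/2) × 7.769 = 15.54 mol
V(CO2) = nRT/P = 15.54 × 0.08314 × 242 / 0.903 = 346.2 L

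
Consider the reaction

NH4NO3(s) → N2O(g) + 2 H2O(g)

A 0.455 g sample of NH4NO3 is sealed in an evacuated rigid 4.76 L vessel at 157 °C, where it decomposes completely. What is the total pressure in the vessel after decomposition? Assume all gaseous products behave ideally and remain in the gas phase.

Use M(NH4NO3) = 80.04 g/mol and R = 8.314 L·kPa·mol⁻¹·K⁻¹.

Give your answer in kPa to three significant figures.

n(NH4NO3) = 0.455 / 80.04 = 0.005685 mol
n(gas produced) = (3/1) × 0.005685 = 0.01706 mol
P = nRT/V = 0.01706 × 8.314 × 430.15 / 4.76 = 12.82 kPa

12.8 kPa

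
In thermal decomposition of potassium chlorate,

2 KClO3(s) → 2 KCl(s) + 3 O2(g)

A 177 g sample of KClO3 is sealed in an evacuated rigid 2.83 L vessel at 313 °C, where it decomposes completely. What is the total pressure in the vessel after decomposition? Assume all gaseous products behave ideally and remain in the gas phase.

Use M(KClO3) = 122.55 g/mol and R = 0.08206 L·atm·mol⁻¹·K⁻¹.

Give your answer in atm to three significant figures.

36.8 atm

n(KClO3) = 177 / 122.55 = 1.444 mol
n(gas produced) = (3/2) × 1.444 = 2.166 mol
P = nRT/V = 2.166 × 0.08206 × 586.15 / 2.83 = 36.81 atm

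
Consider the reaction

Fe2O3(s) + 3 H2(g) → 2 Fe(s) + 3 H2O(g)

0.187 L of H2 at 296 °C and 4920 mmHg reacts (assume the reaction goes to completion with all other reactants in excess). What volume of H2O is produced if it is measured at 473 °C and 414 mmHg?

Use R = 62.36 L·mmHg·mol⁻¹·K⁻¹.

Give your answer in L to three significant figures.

2.91 L

n(H2) = PV/RT = (4920 × 0.187) / (62.36 × 569.15) = 0.02592 mol
n(H2O) = (3/3) × 0.02592 = 0.02592 mol
V = nRT/P = 0.02592 × 62.36 × 746.15 / 414 = 2.913 L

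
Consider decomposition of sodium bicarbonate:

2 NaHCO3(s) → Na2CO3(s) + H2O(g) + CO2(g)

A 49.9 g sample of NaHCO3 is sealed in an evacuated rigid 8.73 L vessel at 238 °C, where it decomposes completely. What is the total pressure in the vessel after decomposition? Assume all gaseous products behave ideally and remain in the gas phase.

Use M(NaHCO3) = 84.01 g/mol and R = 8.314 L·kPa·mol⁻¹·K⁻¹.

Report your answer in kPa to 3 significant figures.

289 kPa

n(NaHCO3) = 49.9 / 84.01 = 0.5940 mol
n(gas produced) = (2/2) × 0.5940 = 0.5940 mol
P = nRT/V = 0.5940 × 8.314 × 511.15 / 8.73 = 289.2 kPa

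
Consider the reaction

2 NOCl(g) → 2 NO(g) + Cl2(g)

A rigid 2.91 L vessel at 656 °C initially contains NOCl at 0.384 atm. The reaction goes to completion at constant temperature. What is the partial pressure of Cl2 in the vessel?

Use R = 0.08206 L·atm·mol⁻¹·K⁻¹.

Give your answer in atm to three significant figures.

n(NOCl)₀ = PV/RT = (0.384 × 2.91) / (0.08206 × 929.15) = 0.01466 mol
n(Cl2) = (1/2) × 0.01466 = 0.007330 mol
P(Cl2) = nRT/V = 0.007330 × 0.08206 × 929.15 / 2.91 = 0.1921 atm

0.192 atm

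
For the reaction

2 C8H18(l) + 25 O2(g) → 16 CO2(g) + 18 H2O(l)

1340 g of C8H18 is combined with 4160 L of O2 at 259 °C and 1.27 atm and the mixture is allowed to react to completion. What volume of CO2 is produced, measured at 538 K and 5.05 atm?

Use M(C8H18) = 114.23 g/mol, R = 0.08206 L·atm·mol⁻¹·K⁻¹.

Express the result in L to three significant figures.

n(C8H18) = 1340 / 114.23 = 11.73 mol
n(O2) = PV/RT = (1.27 × 4160) / (0.08206 × 532.15) = 121.0 mol
For 11.73 mol C8H18, stoichiometry requires (25/2) × 11.73 = 146.6 mol O2; 121.0 mol is available, so O2 is limiting.
n(CO2) = (16/25) × 121.0 = 77.44 mol
V(CO2) = nRT/P = 77.44 × 0.08206 × 538 / 5.05 = 677.0 L

677 L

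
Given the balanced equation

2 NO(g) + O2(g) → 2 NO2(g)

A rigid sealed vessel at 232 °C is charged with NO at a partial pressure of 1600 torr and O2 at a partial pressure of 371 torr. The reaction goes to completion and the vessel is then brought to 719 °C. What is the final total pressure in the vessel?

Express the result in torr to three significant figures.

Because the vessel is rigid and T is held at 232 °C, work the stoichiometry in partial pressures (P_i = n_iRT/V).
P(O2) required for 1600 torr of NO = (1/2) × 1600 = 800.0 torr; available 371 torr, so O2 is limiting.
P(NO) remaining = 1600 − (2/1) × 371 = 858.0 torr
P(gaseous products) = (2)/1 × 371 = 742.0 torr
P_total at 232 °C = 858.0 + 742.0 = 1600 torr
Scaling to 719 °C: P = 1600 × 992.15/505.15 = 3143 torr

3140 torr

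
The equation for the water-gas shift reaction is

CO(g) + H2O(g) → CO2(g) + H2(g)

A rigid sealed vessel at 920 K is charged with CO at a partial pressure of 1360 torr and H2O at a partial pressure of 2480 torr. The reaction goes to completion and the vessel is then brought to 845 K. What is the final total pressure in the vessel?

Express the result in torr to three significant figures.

3530 torr

With V and T fixed, P_i ∝ n_i, so the mole ratios apply directly to partial pressures at 920 K.
P(H2O) required for 1360 torr of CO = (1/1) × 1360 = 1360 torr; available 2480 torr, so CO is limiting.
P(H2O) remaining = 2480 − (1/1) × 1360 = 1120 torr
P(gaseous products) = (1+1)/1 × 1360 = 2720 torr
P_total at 920 K = 1120 + 2720 = 3840 torr
Scaling to 845 K: P = 3840 × 845/920 = 3527 torr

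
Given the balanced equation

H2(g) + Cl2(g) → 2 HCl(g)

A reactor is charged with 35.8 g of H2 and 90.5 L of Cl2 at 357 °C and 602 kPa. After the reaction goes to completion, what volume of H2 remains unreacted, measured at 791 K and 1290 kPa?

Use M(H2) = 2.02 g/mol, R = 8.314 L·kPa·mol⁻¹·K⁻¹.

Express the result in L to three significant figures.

37.3 L

n(H2) = 35.8 / 2.02 = 17.72 mol
n(Cl2) = PV/RT = (602 × 90.5) / (8.314 × 630.15) = 10.40 mol
For 17.72 mol H2, stoichiometry requires (1/1) × 17.72 = 17.72 mol Cl2; 10.40 mol is available, so Cl2 is limiting.
n(H2) consumed = (1/1) × 10.40 = 10.40 mol; remaining = 17.72 − 10.40 = 7.320 mol
V(H2) = nRT/P = 7.320 × 8.314 × 791 / 1290 = 37.32 L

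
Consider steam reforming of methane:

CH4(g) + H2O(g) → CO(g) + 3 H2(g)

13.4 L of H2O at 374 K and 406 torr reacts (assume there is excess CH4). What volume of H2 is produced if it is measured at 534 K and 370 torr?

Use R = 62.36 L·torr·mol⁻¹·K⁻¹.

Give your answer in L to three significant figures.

63.0 L

n(H2O) = PV/RT = (406 × 13.4) / (62.36 × 374) = 0.2333 mol
n(H2) = (3/1) × 0.2333 = 0.6999 mol
V = nRT/P = 0.6999 × 62.36 × 534 / 370 = 62.99 L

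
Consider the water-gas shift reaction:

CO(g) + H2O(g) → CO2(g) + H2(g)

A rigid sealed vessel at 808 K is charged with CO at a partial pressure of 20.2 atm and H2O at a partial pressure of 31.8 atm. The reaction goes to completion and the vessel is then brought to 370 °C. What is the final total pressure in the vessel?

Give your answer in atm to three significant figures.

41.4 atm

Because the vessel is rigid and T is held at 808 K, work the stoichiometry in partial pressures (P_i = n_iRT/V).
P(H2O) required for 20.2 atm of CO = (1/1) × 20.2 = 20.20 atm; available 31.8 atm, so CO is limiting.
P(H2O) remaining = 31.8 − (1/1) × 20.2 = 11.60 atm
P(gaseous products) = (1+1)/1 × 20.2 = 40.40 atm
P_total at 808 K = 11.60 + 40.40 = 52.00 atm
Scaling to 370 °C: P = 52.00 × 643.15/808 = 41.39 atm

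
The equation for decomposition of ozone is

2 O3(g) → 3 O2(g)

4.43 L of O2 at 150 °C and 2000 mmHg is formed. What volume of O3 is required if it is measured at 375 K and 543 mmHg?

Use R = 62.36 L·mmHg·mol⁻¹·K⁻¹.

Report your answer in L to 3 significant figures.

9.64 L

n(O2) = PV/RT = (2000 × 4.43) / (62.36 × 423.15) = 0.3358 mol
n(O3) = (2/3) × 0.3358 = 0.2239 mol
V = nRT/P = 0.2239 × 62.36 × 375 / 543 = 9.643 L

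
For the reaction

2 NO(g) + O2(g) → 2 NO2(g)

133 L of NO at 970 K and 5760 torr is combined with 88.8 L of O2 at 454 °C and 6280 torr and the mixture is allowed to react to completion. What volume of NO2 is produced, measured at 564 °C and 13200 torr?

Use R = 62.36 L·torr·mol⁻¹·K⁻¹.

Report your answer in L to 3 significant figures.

n(NO) = PV/RT = (5760 × 133) / (62.36 × 970) = 12.66 mol
n(O2) = PV/RT = (6280 × 88.8) / (62.36 × 727.15) = 12.30 mol
For 12.66 mol NO, stoichiometry requires (1/2) × 12.66 = 6.330 mol O2; 12.30 mol is available, so NO is limiting.
n(NO2) = (2/2) × 12.66 = 12.66 mol
V(NO2) = nRT/P = 12.66 × 62.36 × 837.15 / 13200 = 50.07 L

50.1 L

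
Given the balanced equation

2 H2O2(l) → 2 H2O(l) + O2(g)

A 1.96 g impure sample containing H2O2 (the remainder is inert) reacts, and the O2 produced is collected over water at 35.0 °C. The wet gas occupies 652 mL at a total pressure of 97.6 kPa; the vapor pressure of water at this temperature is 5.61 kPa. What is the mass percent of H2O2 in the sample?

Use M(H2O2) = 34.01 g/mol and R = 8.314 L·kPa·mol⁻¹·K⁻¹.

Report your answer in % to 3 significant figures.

P(O2) = 97.6 − 5.61 = 91.99 kPa
n(O2) = PV/RT = (91.99 × 0.6520) / (8.314 × 308.15) = 0.02341 mol
n(H2O2) = (2/1) × 0.02341 = 0.04682 mol
m(H2O2) = 0.04682 × 34.01 = 1.592 g
%H2O2 = 1.592 / 1.96 × 100 = 81.22%

81.2 %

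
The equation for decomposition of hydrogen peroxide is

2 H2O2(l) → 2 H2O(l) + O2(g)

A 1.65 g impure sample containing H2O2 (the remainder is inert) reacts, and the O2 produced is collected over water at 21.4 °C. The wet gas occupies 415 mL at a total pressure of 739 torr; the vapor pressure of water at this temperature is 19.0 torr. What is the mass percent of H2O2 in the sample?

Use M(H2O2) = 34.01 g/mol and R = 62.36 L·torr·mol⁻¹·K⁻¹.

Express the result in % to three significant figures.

P(O2) = 739 − 19.0 = 720.0 torr
n(O2) = PV/RT = (720.0 × 0.4150) / (62.36 × 294.55) = 0.01627 mol
n(H2O2) = (2/1) × 0.01627 = 0.03254 mol
m(H2O2) = 0.03254 × 34.01 = 1.107 g
%H2O2 = 1.107 / 1.65 × 100 = 67.09%

67.1 %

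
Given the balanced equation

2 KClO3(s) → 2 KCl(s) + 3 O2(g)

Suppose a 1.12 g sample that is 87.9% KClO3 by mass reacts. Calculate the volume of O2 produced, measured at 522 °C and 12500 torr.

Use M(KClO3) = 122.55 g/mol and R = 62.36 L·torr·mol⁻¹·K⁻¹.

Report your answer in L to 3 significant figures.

0.0478 L

mass of KClO3 = 1.12 × 87.9/100 = 0.9845 g
n(KClO3) = 0.9845 / 122.55 = 0.008033 mol
n(O2) = (3/2) × 0.008033 = 0.01205 mol
V = nRT/P = 0.01205 × 62.36 × 795.15 / 12500 = 0.04780 L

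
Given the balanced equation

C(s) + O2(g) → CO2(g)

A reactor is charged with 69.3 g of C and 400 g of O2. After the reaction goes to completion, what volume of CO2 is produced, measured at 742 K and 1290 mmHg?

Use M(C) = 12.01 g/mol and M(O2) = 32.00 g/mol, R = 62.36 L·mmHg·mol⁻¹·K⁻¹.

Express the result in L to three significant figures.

n(C) = 69.3 / 12.01 = 5.770 mol
n(O2) = 400 / 32.00 = 12.50 mol
For 5.770 mol C, stoichiometry requires (1/1) × 5.770 = 5.770 mol O2; 12.50 mol is available, so C is limiting.
n(CO2) = (1/1) × 5.770 = 5.770 mol
V(CO2) = nRT/P = 5.770 × 62.36 × 742 / 1290 = 207.0 L

207 L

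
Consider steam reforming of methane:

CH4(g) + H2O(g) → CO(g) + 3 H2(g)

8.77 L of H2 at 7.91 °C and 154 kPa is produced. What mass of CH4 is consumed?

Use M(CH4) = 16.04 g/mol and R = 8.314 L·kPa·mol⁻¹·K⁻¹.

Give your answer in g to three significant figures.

3.09 g

n(H2) = PV/RT = (154 × 8.77) / (8.314 × 281.06) = 0.5780 mol
n(CH4) = (1/3) × 0.5780 = 0.1927 mol
m(CH4) = 0.1927 × 16.04 = 3.091 g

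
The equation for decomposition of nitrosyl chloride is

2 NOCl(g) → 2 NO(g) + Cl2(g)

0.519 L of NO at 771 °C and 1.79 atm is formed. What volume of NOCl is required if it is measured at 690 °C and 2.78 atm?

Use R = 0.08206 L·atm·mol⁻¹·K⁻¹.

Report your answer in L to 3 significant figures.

n(NO) = PV/RT = (1.79 × 0.519) / (0.08206 × 1044.15) = 0.01084 mol
n(NOCl) = (2/2) × 0.01084 = 0.01084 mol
V = nRT/P = 0.01084 × 0.08206 × 963.15 / 2.78 = 0.3082 L

0.308 L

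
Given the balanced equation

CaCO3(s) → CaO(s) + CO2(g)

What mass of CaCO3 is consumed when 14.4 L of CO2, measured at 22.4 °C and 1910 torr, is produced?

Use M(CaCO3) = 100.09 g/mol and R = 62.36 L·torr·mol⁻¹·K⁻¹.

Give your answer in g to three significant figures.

n(CO2) = PV/RT = (1910 × 14.4) / (62.36 × 295.55) = 1.492 mol
n(CaCO3) = (1/1) × 1.492 = 1.492 mol
m(CaCO3) = 1.492 × 100.09 = 149.3 g

149 g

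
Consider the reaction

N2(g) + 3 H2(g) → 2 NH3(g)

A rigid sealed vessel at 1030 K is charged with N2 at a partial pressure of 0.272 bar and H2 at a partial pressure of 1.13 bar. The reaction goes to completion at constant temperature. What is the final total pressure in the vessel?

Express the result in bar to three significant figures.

Because the vessel is rigid and T is held at 1030 K, work the stoichiometry in partial pressures (P_i = n_iRT/V).
P(H2) required for 0.272 bar of N2 = (3/1) × 0.272 = 0.8160 bar; available 1.13 bar, so N2 is limiting.
P(H2) remaining = 1.13 − (3/1) × 0.272 = 0.3140 bar
P(gaseous products) = (2)/1 × 0.272 = 0.5440 bar
P_total at 1030 K = 0.3140 + 0.5440 = 0.8580 bar

0.858 bar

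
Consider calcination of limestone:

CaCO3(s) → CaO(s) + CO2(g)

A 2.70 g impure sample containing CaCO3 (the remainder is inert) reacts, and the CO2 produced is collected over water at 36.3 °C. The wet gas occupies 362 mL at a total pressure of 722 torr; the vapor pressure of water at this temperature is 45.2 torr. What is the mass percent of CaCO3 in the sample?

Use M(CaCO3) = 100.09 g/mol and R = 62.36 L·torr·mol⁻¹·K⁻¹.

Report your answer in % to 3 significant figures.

P(CO2) = 722 − 45.2 = 676.8 torr
n(CO2) = PV/RT = (676.8 × 0.3620) / (62.36 × 309.45) = 0.01270 mol
n(CaCO3) = (1/1) × 0.01270 = 0.01270 mol
m(CaCO3) = 0.01270 × 100.09 = 1.271 g
%CaCO3 = 1.271 / 2.70 × 100 = 47.07%

47.1 %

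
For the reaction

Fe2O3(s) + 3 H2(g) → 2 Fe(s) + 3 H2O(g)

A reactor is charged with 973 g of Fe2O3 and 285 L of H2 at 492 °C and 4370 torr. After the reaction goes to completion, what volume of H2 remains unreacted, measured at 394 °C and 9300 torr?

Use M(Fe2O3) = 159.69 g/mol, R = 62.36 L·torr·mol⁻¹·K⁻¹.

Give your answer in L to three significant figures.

35.0 L

n(Fe2O3) = 973 / 159.69 = 6.093 mol
n(H2) = PV/RT = (4370 × 285) / (62.36 × 765.15) = 26.10 mol
For 6.093 mol Fe2O3, stoichiometry requires (3/1) × 6.093 = 18.28 mol H2; 26.10 mol is available, so Fe2O3 is limiting.
n(H2) consumed = (3/1) × 6.093 = 18.28 mol; remaining = 26.10 − 18.28 = 7.820 mol
V(H2) = nRT/P = 7.820 × 62.36 × 667.15 / 9300 = 34.98 L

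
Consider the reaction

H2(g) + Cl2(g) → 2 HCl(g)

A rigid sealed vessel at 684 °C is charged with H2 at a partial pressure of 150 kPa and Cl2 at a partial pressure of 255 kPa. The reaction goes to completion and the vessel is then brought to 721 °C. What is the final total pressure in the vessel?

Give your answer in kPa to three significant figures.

421 kPa

Because the vessel is rigid and T is held at 684 °C, work the stoichiometry in partial pressures (P_i = n_iRT/V).
P(Cl2) required for 150 kPa of H2 = (1/1) × 150 = 150.0 kPa; available 255 kPa, so H2 is limiting.
P(Cl2) remaining = 255 − (1/1) × 150 = 105.0 kPa
P(gaseous products) = (2)/1 × 150 = 300.0 kPa
P_total at 684 °C = 105.0 + 300.0 = 405.0 kPa
Scaling to 721 °C: P = 405.0 × 994.15/957.15 = 420.7 kPa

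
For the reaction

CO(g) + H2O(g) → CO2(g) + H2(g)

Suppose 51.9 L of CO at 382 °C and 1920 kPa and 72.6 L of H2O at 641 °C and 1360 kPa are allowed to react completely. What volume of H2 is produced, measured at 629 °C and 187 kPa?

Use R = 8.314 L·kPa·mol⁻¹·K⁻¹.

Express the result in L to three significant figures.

n(CO) = PV/RT = (1920 × 51.9) / (8.314 × 655.15) = 18.29 mol
n(H2O) = PV/RT = (1360 × 72.6) / (8.314 × 914.15) = 12.99 mol
For 18.29 mol CO, stoichiometry requires (1/1) × 18.29 = 18.29 mol H2O; 12.99 mol is available, so H2O is limiting.
n(H2) = (1/1) × 12.99 = 12.99 mol
V(H2) = nRT/P = 12.99 × 8.314 × 902.15 / 187 = 521.0 L

521 L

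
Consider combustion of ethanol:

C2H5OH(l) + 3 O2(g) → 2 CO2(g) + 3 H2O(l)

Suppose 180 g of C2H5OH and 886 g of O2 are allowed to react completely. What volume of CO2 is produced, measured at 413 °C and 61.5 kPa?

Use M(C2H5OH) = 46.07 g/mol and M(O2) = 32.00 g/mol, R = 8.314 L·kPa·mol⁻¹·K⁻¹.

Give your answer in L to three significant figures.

725 L

n(C2H5OH) = 180 / 46.07 = 3.907 mol
n(O2) = 886 / 32.00 = 27.69 mol
For 3.907 mol C2H5OH, stoichiometry requires (3/1) × 3.907 = 11.72 mol O2; 27.69 mol is available, so C2H5OH is limiting.
n(CO2) = (2/1) × 3.907 = 7.814 mol
V(CO2) = nRT/P = 7.814 × 8.314 × 686.15 / 61.5 = 724.8 L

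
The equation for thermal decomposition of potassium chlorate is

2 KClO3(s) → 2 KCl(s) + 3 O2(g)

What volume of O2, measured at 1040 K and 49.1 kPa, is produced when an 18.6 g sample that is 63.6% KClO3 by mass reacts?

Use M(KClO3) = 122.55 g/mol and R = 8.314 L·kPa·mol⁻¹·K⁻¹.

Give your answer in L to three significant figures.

25.5 L

mass of KClO3 = 18.6 × 63.6/100 = 11.83 g
n(KClO3) = 11.83 / 122.55 = 0.09653 mol
n(O2) = (3/2) × 0.09653 = 0.1448 mol
V = nRT/P = 0.1448 × 8.314 × 1040 / 49.1 = 25.50 L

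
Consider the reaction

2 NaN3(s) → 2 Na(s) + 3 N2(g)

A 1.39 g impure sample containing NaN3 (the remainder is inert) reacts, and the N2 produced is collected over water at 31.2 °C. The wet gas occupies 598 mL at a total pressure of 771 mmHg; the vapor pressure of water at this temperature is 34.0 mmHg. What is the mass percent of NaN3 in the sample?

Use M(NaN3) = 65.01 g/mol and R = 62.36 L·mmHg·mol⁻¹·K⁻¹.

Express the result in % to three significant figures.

72.4 %

P(N2) = 771 − 34.0 = 737.0 mmHg
n(N2) = PV/RT = (737.0 × 0.5980) / (62.36 × 304.35) = 0.02322 mol
n(NaN3) = (2/3) × 0.02322 = 0.01548 mol
m(NaN3) = 0.01548 × 65.01 = 1.006 g
%NaN3 = 1.006 / 1.39 × 100 = 72.37%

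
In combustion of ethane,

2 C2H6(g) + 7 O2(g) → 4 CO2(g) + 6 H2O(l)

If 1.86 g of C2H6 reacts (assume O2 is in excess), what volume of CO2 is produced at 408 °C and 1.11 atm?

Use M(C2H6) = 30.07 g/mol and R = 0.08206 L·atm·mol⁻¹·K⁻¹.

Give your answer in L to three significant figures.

n(C2H6) = 1.860 / 30.07 = 0.06186 mol
n(CO2) = (4/2) × 0.06186 = 0.1237 mol
V = nRT/P = 0.1237 × 0.08206 × 681.15 / 1.11 = 6.229 L

6.23 L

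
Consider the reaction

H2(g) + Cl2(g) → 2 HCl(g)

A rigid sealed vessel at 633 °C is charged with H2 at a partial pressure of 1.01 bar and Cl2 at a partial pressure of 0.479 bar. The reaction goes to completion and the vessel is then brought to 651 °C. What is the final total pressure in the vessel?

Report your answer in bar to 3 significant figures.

At constant V, partial pressures at 633 °C are proportional to moles, so apply stoichiometry directly to pressures.
P(Cl2) required for 1.01 bar of H2 = (1/1) × 1.01 = 1.010 bar; available 0.479 bar, so Cl2 is limiting.
P(H2) remaining = 1.01 − (1/1) × 0.479 = 0.5310 bar
P(gaseous products) = (2)/1 × 0.479 = 0.9580 bar
P_total at 633 °C = 0.5310 + 0.9580 = 1.489 bar
Scaling to 651 °C: P = 1.489 × 924.15/906.15 = 1.519 bar

1.52 bar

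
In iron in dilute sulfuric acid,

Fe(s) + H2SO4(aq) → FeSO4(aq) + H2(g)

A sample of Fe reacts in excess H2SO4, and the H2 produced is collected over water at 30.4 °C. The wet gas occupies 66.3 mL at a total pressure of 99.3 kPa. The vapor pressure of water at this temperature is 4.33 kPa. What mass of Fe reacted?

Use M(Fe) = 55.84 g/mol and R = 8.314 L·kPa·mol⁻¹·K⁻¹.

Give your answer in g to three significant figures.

0.139 g

P(H2) = 99.3 − 4.33 = 94.97 kPa
n(H2) = PV/RT = (94.97 × 0.06630) / (8.314 × 303.55) = 0.002495 mol
n(Fe) = (1/1) × 0.002495 = 0.002495 mol
m(Fe) = 0.002495 × 55.84 = 0.1393 g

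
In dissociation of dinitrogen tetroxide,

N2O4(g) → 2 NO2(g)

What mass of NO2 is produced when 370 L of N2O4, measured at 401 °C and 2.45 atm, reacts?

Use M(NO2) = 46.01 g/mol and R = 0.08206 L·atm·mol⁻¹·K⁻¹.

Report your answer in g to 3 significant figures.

1510 g

n(N2O4) = PV/RT = (2.45 × 370) / (0.08206 × 674.15) = 16.39 mol
n(NO2) = (2/1) × 16.39 = 32.78 mol
m(NO2) = 32.78 × 46.01 = 1508 g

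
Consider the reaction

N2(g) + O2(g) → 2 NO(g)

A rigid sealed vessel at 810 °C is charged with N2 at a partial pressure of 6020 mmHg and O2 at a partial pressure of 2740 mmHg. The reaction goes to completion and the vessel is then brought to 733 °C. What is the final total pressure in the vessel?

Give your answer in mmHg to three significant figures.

Because the vessel is rigid and T is held at 810 °C, work the stoichiometry in partial pressures (P_i = n_iRT/V).
P(O2) required for 6020 mmHg of N2 = (1/1) × 6020 = 6020 mmHg; available 2740 mmHg, so O2 is limiting.
P(N2) remaining = 6020 − (1/1) × 2740 = 3280 mmHg
P(gaseous products) = (2)/1 × 2740 = 5480 mmHg
P_total at 810 °C = 3280 + 5480 = 8760 mmHg
Scaling to 733 °C: P = 8760 × 1006.15/1083.15 = 8137 mmHg

8140 mmHg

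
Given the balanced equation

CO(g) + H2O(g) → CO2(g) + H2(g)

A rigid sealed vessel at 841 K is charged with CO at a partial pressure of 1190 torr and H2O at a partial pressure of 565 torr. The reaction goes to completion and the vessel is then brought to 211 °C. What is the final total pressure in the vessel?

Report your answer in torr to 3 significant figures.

1010 torr

At constant V, partial pressures at 841 K are proportional to moles, so apply stoichiometry directly to pressures.
P(H2O) required for 1190 torr of CO = (1/1) × 1190 = 1190 torr; available 565 torr, so H2O is limiting.
P(CO) remaining = 1190 − (1/1) × 565 = 625.0 torr
P(gaseous products) = (1+1)/1 × 565 = 1130 torr
P_total at 841 K = 625.0 + 1130 = 1755 torr
Scaling to 211 °C: P = 1755 × 484.15/841 = 1010 torr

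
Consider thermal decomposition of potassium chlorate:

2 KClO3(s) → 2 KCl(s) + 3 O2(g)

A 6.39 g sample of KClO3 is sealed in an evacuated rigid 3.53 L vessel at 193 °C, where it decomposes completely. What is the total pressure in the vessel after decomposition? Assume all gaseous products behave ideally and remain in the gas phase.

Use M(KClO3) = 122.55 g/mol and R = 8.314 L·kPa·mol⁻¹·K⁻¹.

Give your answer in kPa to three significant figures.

85.9 kPa

n(KClO3) = 6.39 / 122.55 = 0.05214 mol
n(gas produced) = (3/2) × 0.05214 = 0.07821 mol
P = nRT/V = 0.07821 × 8.314 × 466.15 / 3.53 = 85.87 kPa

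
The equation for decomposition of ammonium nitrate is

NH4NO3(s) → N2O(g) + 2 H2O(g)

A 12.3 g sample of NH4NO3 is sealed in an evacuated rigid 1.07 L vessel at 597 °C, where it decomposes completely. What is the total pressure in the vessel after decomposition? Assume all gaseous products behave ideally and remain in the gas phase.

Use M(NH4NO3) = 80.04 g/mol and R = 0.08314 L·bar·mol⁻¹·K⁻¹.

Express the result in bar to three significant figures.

n(NH4NO3) = 12.3 / 80.04 = 0.1537 mol
n(gas produced) = (3/1) × 0.1537 = 0.4611 mol
P = nRT/V = 0.4611 × 0.08314 × 870.15 / 1.07 = 31.18 bar

31.2 bar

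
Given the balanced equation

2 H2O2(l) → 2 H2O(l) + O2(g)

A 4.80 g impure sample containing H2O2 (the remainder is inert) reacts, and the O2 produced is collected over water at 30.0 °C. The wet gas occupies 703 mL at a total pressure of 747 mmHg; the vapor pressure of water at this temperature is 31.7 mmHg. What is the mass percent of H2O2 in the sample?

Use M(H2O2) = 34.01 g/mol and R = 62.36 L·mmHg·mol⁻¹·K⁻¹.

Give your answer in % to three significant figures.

P(O2) = 747 − 31.7 = 715.3 mmHg
n(O2) = PV/RT = (715.3 × 0.7030) / (62.36 × 303.15) = 0.02660 mol
n(H2O2) = (2/1) × 0.02660 = 0.05320 mol
m(H2O2) = 0.05320 × 34.01 = 1.809 g
%H2O2 = 1.809 / 4.80 × 100 = 37.69%

37.7 %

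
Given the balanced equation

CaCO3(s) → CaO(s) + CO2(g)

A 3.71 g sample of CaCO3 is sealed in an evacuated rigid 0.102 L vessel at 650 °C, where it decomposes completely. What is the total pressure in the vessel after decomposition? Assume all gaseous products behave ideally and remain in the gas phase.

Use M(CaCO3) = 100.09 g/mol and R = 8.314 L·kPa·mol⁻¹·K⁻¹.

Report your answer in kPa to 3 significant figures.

2790 kPa

n(CaCO3) = 3.71 / 100.09 = 0.03707 mol
n(gas produced) = (1/1) × 0.03707 = 0.03707 mol
P = nRT/V = 0.03707 × 8.314 × 923.15 / 0.102 = 2789 kPa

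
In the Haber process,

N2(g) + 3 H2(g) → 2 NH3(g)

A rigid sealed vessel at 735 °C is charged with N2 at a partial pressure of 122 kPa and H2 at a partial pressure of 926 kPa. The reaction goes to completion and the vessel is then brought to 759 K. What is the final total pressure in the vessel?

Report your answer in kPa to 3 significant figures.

Because the vessel is rigid and T is held at 735 °C, work the stoichiometry in partial pressures (P_i = n_iRT/V).
P(H2) required for 122 kPa of N2 = (3/1) × 122 = 366.0 kPa; available 926 kPa, so N2 is limiting.
P(H2) remaining = 926 − (3/1) × 122 = 560.0 kPa
P(gaseous products) = (2)/1 × 122 = 244.0 kPa
P_total at 735 °C = 560.0 + 244.0 = 804.0 kPa
Scaling to 759 K: P = 804.0 × 759/1008.15 = 605.3 kPa

605 kPa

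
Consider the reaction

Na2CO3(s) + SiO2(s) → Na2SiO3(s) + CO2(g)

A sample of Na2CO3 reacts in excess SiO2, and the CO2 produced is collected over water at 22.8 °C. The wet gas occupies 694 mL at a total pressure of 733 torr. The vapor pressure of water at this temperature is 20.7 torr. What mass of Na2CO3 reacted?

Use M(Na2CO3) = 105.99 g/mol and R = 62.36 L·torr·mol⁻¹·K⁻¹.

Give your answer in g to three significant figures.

2.84 g

P(CO2) = 733 − 20.7 = 712.3 torr
n(CO2) = PV/RT = (712.3 × 0.6940) / (62.36 × 295.95) = 0.02679 mol
n(Na2CO3) = (1/1) × 0.02679 = 0.02679 mol
m(Na2CO3) = 0.02679 × 105.99 = 2.839 g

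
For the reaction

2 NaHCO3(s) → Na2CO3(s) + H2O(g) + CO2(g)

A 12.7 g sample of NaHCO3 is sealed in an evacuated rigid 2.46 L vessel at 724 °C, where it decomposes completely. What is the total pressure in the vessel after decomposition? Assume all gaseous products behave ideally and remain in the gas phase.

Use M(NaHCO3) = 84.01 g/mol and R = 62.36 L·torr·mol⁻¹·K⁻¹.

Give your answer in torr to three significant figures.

3820 torr

n(NaHCO3) = 12.7 / 84.01 = 0.1512 mol
n(gas produced) = (2/2) × 0.1512 = 0.1512 mol
P = nRT/V = 0.1512 × 62.36 × 997.15 / 2.46 = 3822 torr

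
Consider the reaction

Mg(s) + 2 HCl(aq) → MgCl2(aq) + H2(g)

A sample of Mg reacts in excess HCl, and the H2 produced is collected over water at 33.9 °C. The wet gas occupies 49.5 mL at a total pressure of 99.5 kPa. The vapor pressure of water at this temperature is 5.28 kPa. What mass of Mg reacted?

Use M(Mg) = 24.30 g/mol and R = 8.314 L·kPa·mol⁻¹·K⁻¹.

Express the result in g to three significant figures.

P(H2) = 99.5 − 5.28 = 94.22 kPa
n(H2) = PV/RT = (94.22 × 0.04950) / (8.314 × 307.05) = 0.001827 mol
n(Mg) = (1/1) × 0.001827 = 0.001827 mol
m(Mg) = 0.001827 × 24.30 = 0.04440 g

0.0444 g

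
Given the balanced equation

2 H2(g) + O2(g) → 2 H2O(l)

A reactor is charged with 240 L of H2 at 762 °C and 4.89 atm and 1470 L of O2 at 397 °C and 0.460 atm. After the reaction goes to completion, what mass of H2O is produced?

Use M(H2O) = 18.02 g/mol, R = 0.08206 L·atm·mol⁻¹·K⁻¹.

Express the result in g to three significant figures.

249 g

n(H2) = PV/RT = (4.89 × 240) / (0.08206 × 1035.15) = 13.82 mol
n(O2) = PV/RT = (0.460 × 1470) / (0.08206 × 670.15) = 12.30 mol
For 13.82 mol H2, stoichiometry requires (1/2) × 13.82 = 6.910 mol O2; 12.30 mol is available, so H2 is limiting.
n(H2O) = (2/2) × 13.82 = 13.82 mol
m(H2O) = 13.82 × 18.02 = 249.0 g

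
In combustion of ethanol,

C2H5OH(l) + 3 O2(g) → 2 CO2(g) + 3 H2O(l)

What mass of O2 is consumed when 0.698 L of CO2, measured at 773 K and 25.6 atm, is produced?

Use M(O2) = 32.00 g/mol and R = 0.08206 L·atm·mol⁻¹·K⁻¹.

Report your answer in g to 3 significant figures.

n(CO2) = PV/RT = (25.6 × 0.698) / (0.08206 × 773) = 0.2817 mol
n(O2) = (3/2) × 0.2817 = 0.4225 mol
m(O2) = 0.4225 × 32.00 = 13.52 g

13.5 g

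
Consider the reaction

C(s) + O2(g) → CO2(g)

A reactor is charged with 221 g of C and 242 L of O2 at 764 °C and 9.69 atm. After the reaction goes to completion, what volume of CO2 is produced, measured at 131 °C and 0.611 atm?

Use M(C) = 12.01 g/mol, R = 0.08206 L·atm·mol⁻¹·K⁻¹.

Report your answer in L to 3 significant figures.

999 L

n(C) = 221 / 12.01 = 18.40 mol
n(O2) = PV/RT = (9.69 × 242) / (0.08206 × 1037.15) = 27.55 mol
For 18.40 mol C, stoichiometry requires (1/1) × 18.40 = 18.40 mol O2; 27.55 mol is available, so C is limiting.
n(CO2) = (1/1) × 18.40 = 18.40 mol
V(CO2) = nRT/P = 18.40 × 0.08206 × 404.15 / 0.611 = 998.7 L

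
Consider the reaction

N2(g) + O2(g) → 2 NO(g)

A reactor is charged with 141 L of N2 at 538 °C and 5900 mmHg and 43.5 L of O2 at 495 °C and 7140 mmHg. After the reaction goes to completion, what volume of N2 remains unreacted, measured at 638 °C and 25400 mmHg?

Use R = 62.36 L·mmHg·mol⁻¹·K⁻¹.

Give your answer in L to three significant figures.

n(N2) = PV/RT = (5900 × 141) / (62.36 × 811.15) = 16.45 mol
n(O2) = PV/RT = (7140 × 43.5) / (62.36 × 768.15) = 6.484 mol
For 16.45 mol N2, stoichiometry requires (1/1) × 16.45 = 16.45 mol O2; 6.484 mol is available, so O2 is limiting.
n(N2) consumed = (1/1) × 6.484 = 6.484 mol; remaining = 16.45 − 6.484 = 9.966 mol
V(N2) = nRT/P = 9.966 × 62.36 × 911.15 / 25400 = 22.29 L

22.3 L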